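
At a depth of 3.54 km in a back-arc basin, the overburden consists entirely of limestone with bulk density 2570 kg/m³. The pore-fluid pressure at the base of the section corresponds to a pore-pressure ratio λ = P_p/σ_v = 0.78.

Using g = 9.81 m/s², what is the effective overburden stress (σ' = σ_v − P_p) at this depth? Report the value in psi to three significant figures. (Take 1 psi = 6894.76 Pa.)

2850 psi

Overburden (lithostatic) stress σ_v:
limestone: 2570 kg/m³ × 9.81 m/s² × 3540 m = 8.925×10^7 Pa = 89.25 MPa
Pore pressure P_p = λ·σ_v = 0.78 × 89.25 MPa = 69.61 MPa
Effective stress σ' = σ_v − P_p = 89.25 − 69.61 = 19.635 MPa = 2847.8 psi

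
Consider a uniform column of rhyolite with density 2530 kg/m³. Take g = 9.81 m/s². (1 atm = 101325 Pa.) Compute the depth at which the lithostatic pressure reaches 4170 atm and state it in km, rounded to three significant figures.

17.0 km

h = P/(ρg) = 4170 atm / (2530 kg/m³ × 9.81 m/s²) = 4.225×10^8 Pa / 24819 Pa/m = 17024 m
= 17.024 km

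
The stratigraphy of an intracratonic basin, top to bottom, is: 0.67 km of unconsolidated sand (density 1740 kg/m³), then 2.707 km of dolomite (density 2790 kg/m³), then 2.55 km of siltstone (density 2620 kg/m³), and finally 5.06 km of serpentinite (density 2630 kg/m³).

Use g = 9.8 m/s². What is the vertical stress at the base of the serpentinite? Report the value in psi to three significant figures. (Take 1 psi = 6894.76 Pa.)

unconsolidated sand: 1740 kg/m³ × 9.8 m/s² × 670 m = 1.142×10^7 Pa = 1657 psi
dolomite: 2790 kg/m³ × 9.8 m/s² × 2707 m = 7.401×10^7 Pa = 10735 psi
siltstone: 2620 kg/m³ × 9.8 m/s² × 2550 m = 6.547×10^7 Pa = 9496 psi
serpentinite: 2630 kg/m³ × 9.8 m/s² × 5060 m = 1.304×10^8 Pa = 18915 psi
Total = 1657 + 10735 + 9496 + 18915 = 40803 psi

40800 psi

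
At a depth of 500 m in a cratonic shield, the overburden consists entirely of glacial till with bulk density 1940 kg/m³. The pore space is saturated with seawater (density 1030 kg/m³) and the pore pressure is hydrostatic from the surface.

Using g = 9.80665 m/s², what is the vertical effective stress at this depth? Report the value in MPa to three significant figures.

4.46 MPa

Overburden (lithostatic) stress σ_v:
glacial till: 1940 kg/m³ × 9.80665 m/s² × 500 m = 9.512×10^6 Pa = 9.512 MPa
Pore pressure P_p = 1030 kg/m³ × 9.80665 m/s² × 500 m = 5.050×10^6 Pa = 5.050 MPa
Effective stress σ' = σ_v − P_p = 9.512 − 5.050 = 4.4620 MPa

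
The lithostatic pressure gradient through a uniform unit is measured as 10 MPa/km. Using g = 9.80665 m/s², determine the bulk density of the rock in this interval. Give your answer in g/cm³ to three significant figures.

1.02 g/cm³

ρ = (dP/dz)/g = 10 MPa/km / 9.80665 m/s² = 10000 Pa/m / 9.80665 m/s² = 1019.7 kg/m³
= 1.020 g/cm³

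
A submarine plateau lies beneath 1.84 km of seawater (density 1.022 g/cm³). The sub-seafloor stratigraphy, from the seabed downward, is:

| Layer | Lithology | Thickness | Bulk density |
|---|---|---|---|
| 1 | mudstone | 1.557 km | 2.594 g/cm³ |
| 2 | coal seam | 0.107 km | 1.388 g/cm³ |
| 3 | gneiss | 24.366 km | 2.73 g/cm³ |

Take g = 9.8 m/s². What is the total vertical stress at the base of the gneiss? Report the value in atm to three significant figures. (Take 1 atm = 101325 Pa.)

seawater: 1022 kg/m³ × 9.8 m/s² × 1840 m = 1.843×10^7 Pa = 181.9 atm
mudstone: 2594 kg/m³ × 9.8 m/s² × 1557 m = 3.958×10^7 Pa = 390.6 atm
coal seam: 1388 kg/m³ × 9.8 m/s² × 107 m = 1.455×10^6 Pa = 14.36 atm
gneiss: 2730 kg/m³ × 9.8 m/s² × 24366 m = 6.519×10^8 Pa = 6434 atm
Total = 181.9 + 390.6 + 14.36 + 6434 = 7020.5 atm

7020 atm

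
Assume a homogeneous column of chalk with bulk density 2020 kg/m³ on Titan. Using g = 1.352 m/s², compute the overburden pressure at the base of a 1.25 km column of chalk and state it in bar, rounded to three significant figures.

chalk: 2020 kg/m³ × 1.352 m/s² × 1250 m = 3.414×10^6 Pa = 34.14 bar

34.1 bar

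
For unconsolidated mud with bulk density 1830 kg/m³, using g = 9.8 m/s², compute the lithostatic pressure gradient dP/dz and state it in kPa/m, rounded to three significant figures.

17.9 kPa/m

dP/dz = ρg = 1830 kg/m³ × 9.8 m/s² = 17934 Pa/m
= 17934 Pa/m × (1 kPa/m / 1000.0 Pa/m) = 17.934 kPa/m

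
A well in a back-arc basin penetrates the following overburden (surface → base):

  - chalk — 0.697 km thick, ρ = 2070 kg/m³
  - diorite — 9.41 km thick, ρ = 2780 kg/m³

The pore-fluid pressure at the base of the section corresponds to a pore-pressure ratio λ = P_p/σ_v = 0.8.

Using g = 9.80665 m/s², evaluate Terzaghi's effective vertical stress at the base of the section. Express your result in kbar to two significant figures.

0.54 kbar

Overburden (lithostatic) stress σ_v:
chalk: 2070 kg/m³ × 9.80665 m/s² × 697 m = 1.415×10^7 Pa = 14.15 MPa
diorite: 2780 kg/m³ × 9.80665 m/s² × 9410 m = 2.565×10^8 Pa = 256.5 MPa
Total = 14.15 + 256.5 = 270.69 MPa
Pore pressure P_p = λ·σ_v = 0.8 × 270.7 MPa = 216.6 MPa
Effective stress σ' = σ_v − P_p = 270.7 − 216.6 = 54.138 MPa = 0.54138 kbar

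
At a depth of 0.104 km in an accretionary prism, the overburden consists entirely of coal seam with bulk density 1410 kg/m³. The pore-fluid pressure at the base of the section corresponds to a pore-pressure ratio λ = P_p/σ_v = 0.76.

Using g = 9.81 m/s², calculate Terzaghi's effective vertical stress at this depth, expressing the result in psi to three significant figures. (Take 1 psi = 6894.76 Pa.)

50.1 psi

Overburden (lithostatic) stress σ_v:
coal seam: 1410 kg/m³ × 9.81 m/s² × 104 m = 1.439×10^6 Pa = 1.439 MPa
Pore pressure P_p = λ·σ_v = 0.76 × 1.439 MPa = 1.093 MPa
Effective stress σ' = σ_v − P_p = 1.439 − 1.093 = 0.34525 MPa = 50.074 psi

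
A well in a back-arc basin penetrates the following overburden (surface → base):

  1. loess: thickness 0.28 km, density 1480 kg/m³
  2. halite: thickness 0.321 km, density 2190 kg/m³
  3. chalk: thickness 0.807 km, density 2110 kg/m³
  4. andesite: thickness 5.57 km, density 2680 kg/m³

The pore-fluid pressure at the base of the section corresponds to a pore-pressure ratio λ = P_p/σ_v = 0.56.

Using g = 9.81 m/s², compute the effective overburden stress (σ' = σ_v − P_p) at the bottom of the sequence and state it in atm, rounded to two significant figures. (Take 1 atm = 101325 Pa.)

Overburden (lithostatic) stress σ_v:
loess: 1480 kg/m³ × 9.81 m/s² × 280 m = 4.065×10^6 Pa = 4.065 MPa
halite: 2190 kg/m³ × 9.81 m/s² × 321 m = 6.896×10^6 Pa = 6.896 MPa
chalk: 2110 kg/m³ × 9.81 m/s² × 807 m = 1.670×10^7 Pa = 16.70 MPa
andesite: 2680 kg/m³ × 9.81 m/s² × 5570 m = 1.464×10^8 Pa = 146.4 MPa
Total = 4.065 + 6.896 + 16.70 + 146.4 = 174.11 MPa
Pore pressure P_p = λ·σ_v = 0.56 × 174.1 MPa = 97.50 MPa
Effective stress σ' = σ_v − P_p = 174.1 − 97.50 = 76.606 MPa = 756.05 atm

760 atm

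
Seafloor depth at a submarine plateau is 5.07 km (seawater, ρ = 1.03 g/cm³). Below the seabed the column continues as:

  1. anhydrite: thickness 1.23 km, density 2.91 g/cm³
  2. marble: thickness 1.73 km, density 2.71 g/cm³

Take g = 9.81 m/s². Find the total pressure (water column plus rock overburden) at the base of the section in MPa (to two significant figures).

seawater: 1030 kg/m³ × 9.81 m/s² × 5070 m = 5.123×10^7 Pa = 51.23 MPa
anhydrite: 2910 kg/m³ × 9.81 m/s² × 1230 m = 3.511×10^7 Pa = 35.11 MPa
marble: 2710 kg/m³ × 9.81 m/s² × 1730 m = 4.599×10^7 Pa = 45.99 MPa
Total = 51.23 + 35.11 + 45.99 = 132.33 MPa

130 MPa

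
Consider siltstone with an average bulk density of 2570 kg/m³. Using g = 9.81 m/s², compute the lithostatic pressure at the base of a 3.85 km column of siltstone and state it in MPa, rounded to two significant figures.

siltstone: 2570 kg/m³ × 9.81 m/s² × 3850 m = 9.707×10^7 Pa = 97.07 MPa

97 MPa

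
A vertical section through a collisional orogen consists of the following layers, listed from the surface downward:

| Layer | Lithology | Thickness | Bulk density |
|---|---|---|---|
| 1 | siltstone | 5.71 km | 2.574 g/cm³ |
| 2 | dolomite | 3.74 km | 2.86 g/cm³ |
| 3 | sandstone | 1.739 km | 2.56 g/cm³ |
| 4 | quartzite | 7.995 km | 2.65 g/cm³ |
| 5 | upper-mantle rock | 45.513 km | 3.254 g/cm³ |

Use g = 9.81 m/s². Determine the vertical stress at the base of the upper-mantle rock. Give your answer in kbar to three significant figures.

19.5 kbar

siltstone: 2574 kg/m³ × 9.81 m/s² × 5710 m = 1.442×10^8 Pa = 1.442 kbar
dolomite: 2860 kg/m³ × 9.81 m/s² × 3740 m = 1.049×10^8 Pa = 1.049 kbar
sandstone: 2560 kg/m³ × 9.81 m/s² × 1739 m = 4.367×10^7 Pa = 0.4367 kbar
quartzite: 2650 kg/m³ × 9.81 m/s² × 7995 m = 2.078×10^8 Pa = 2.078 kbar
upper-mantle rock: 3254 kg/m³ × 9.81 m/s² × 45513 m = 1.453×10^9 Pa = 14.53 kbar
Total = 1.442 + 1.049 + 0.4367 + 2.078 + 14.53 = 19.535 kbar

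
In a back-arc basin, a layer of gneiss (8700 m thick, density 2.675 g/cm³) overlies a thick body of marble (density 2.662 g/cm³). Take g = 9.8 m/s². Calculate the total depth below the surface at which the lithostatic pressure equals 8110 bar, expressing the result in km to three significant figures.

31.0 km

Pressure at base of upper layers: 2675×9.8×8700 = 2.281×10^8 Pa = 2281 bar
Remaining pressure to be supplied by marble: 8.110×10^8 − 2.281×10^8 = 5.829×10^8 Pa
Additional depth in marble = 5.829×10^8 Pa / (2662 kg/m³ × 9.8 m/s²) = 22345 m
Total depth = 8700 m + 22345 m = 31045 m
= 31.045 km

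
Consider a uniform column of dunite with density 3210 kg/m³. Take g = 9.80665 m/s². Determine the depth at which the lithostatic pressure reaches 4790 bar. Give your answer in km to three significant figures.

15.2 km

h = P/(ρg) = 4790 bar / (3210 kg/m³ × 9.80665 m/s²) = 4.790×10^8 Pa / 31479 Pa/m = 15216 m
= 15.216 km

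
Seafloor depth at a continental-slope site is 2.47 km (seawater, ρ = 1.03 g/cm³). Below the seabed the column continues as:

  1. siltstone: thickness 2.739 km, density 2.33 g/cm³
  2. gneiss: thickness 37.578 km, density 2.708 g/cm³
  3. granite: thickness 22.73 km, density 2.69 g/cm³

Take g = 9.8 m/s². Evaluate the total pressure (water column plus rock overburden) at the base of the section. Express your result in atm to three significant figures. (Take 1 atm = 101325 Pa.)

seawater: 1030 kg/m³ × 9.8 m/s² × 2470 m = 2.493×10^7 Pa = 246.1 atm
siltstone: 2330 kg/m³ × 9.8 m/s² × 2739 m = 6.254×10^7 Pa = 617.2 atm
gneiss: 2708 kg/m³ × 9.8 m/s² × 37578 m = 9.973×10^8 Pa = 9842 atm
granite: 2690 kg/m³ × 9.8 m/s² × 22730 m = 5.992×10^8 Pa = 5914 atm
Total = 246.1 + 617.2 + 9842 + 5914 = 16619 atm

16600 atm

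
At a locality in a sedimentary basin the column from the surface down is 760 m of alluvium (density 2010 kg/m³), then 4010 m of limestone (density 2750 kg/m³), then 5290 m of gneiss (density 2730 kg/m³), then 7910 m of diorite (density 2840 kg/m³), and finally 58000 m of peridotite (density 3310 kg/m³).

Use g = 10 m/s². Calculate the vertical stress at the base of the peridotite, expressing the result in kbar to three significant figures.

alluvium: 2010 kg/m³ × 10 m/s² × 760 m = 1.528×10^7 Pa = 0.1528 kbar
limestone: 2750 kg/m³ × 10 m/s² × 4010 m = 1.103×10^8 Pa = 1.103 kbar
gneiss: 2730 kg/m³ × 10 m/s² × 5290 m = 1.444×10^8 Pa = 1.444 kbar
diorite: 2840 kg/m³ × 10 m/s² × 7910 m = 2.246×10^8 Pa = 2.246 kbar
peridotite: 3310 kg/m³ × 10 m/s² × 58000 m = 1.920×10^9 Pa = 19.20 kbar
Total = 0.1528 + 1.103 + 1.444 + 2.246 + 19.20 = 24.144 kbar

24.1 kbar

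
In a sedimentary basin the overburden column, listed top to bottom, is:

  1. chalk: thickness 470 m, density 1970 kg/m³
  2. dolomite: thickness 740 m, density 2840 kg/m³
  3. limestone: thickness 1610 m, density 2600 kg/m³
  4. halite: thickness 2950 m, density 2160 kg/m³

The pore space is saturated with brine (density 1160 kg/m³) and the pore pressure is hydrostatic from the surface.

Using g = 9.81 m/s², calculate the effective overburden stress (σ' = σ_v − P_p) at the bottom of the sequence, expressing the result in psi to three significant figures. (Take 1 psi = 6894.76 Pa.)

Overburden (lithostatic) stress σ_v:
chalk: 1970 kg/m³ × 9.81 m/s² × 470 m = 9.083×10^6 Pa = 9.083 MPa
dolomite: 2840 kg/m³ × 9.81 m/s² × 740 m = 2.062×10^7 Pa = 20.62 MPa
limestone: 2600 kg/m³ × 9.81 m/s² × 1610 m = 4.106×10^7 Pa = 41.06 MPa
halite: 2160 kg/m³ × 9.81 m/s² × 2950 m = 6.251×10^7 Pa = 62.51 MPa
Total = 9.083 + 20.62 + 41.06 + 62.51 = 133.27 MPa
Pore pressure P_p = 1160 kg/m³ × 9.81 m/s² × 5770 m = 6.566×10^7 Pa = 65.66 MPa
Effective stress σ' = σ_v − P_p = 133.3 − 65.66 = 67.613 MPa = 9806.5 psi

9810 psi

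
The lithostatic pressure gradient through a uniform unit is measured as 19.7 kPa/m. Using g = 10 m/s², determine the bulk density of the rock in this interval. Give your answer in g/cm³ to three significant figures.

ρ = (dP/dz)/g = 19.7 kPa/m / 10 m/s² = 19700 Pa/m / 10 m/s² = 1970.0 kg/m³
= 1.970 g/cm³

1.97 g/cm³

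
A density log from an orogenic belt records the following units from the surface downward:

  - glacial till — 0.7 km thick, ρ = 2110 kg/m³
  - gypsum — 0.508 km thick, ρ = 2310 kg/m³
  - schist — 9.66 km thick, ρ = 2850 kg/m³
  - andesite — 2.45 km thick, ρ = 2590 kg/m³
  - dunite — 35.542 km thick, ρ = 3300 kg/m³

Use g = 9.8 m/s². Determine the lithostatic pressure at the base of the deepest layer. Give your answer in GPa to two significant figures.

glacial till: 2110 kg/m³ × 9.8 m/s² × 700 m = 1.447×10^7 Pa = 0.01447 GPa
gypsum: 2310 kg/m³ × 9.8 m/s² × 508 m = 1.150×10^7 Pa = 0.01150 GPa
schist: 2850 kg/m³ × 9.8 m/s² × 9660 m = 2.698×10^8 Pa = 0.2698 GPa
andesite: 2590 kg/m³ × 9.8 m/s² × 2450 m = 6.219×10^7 Pa = 0.06219 GPa
dunite: 3300 kg/m³ × 9.8 m/s² × 35542 m = 1.149×10^9 Pa = 1.149 GPa
Total = 0.01447 + 0.01150 + 0.2698 + 0.06219 + 1.149 = 1.5074 GPa

1.5 GPa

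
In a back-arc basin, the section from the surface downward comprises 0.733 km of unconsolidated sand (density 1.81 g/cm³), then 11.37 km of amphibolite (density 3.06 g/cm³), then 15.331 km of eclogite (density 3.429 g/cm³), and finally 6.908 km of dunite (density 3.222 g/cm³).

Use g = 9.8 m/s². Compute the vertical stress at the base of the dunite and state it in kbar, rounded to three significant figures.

10.9 kbar

unconsolidated sand: 1810 kg/m³ × 9.8 m/s² × 733 m = 1.300×10^7 Pa = 0.1300 kbar
amphibolite: 3060 kg/m³ × 9.8 m/s² × 11370 m = 3.410×10^8 Pa = 3.410 kbar
eclogite: 3429 kg/m³ × 9.8 m/s² × 15331 m = 5.152×10^8 Pa = 5.152 kbar
dunite: 3222 kg/m³ × 9.8 m/s² × 6908 m = 2.181×10^8 Pa = 2.181 kbar
Total = 0.1300 + 3.410 + 5.152 + 2.181 = 10.873 kbar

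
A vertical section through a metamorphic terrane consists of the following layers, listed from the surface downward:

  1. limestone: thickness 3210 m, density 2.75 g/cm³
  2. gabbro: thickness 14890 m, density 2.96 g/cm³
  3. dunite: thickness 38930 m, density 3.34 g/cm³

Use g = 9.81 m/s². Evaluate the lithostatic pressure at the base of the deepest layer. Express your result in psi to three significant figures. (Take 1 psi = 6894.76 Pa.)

limestone: 2750 kg/m³ × 9.81 m/s² × 3210 m = 8.660×10^7 Pa = 12560 psi
gabbro: 2960 kg/m³ × 9.81 m/s² × 14890 m = 4.324×10^8 Pa = 62710 psi
dunite: 3340 kg/m³ × 9.81 m/s² × 38930 m = 1.276×10^9 Pa = 1.850×10^5 psi
Total = 12560 + 62710 + 1.850×10^5 = 2.6027×10^5 psi

260000 psi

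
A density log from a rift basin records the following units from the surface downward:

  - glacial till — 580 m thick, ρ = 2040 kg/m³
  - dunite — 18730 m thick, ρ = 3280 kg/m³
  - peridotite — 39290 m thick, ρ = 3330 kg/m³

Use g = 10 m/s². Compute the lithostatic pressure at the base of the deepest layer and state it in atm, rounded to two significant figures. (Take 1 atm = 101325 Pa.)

19000 atm

glacial till: 2040 kg/m³ × 10 m/s² × 580 m = 1.183×10^7 Pa = 116.8 atm
dunite: 3280 kg/m³ × 10 m/s² × 18730 m = 6.143×10^8 Pa = 6063 atm
peridotite: 3330 kg/m³ × 10 m/s² × 39290 m = 1.308×10^9 Pa = 12912 atm
Total = 116.8 + 6063 + 12912 = 19092 atm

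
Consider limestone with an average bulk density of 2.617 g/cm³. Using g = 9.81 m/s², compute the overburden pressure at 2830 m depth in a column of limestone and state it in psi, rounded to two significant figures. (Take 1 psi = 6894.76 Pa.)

11000 psi

limestone: 2617 kg/m³ × 9.81 m/s² × 2830 m = 7.265×10^7 Pa = 10538 psi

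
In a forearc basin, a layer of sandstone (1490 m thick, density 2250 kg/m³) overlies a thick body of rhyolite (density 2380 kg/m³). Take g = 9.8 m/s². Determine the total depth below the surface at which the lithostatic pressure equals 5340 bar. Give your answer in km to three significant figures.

Pressure at base of upper layers: 2250×9.8×1490 = 3.285×10^7 Pa = 328.5 bar
Remaining pressure to be supplied by rhyolite: 5.340×10^8 − 3.285×10^7 = 5.011×10^8 Pa
Additional depth in rhyolite = 5.011×10^8 Pa / (2380 kg/m³ × 9.8 m/s²) = 21486 m
Total depth = 1490 m + 21486 m = 22976 m
= 22.976 km

23.0 km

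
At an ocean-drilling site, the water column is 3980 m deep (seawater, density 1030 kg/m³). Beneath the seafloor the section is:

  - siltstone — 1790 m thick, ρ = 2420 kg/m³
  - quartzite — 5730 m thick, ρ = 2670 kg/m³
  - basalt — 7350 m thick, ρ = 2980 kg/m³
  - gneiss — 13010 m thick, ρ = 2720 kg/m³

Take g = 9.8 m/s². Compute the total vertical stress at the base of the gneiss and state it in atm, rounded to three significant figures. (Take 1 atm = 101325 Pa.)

seawater: 1030 kg/m³ × 9.8 m/s² × 3980 m = 4.017×10^7 Pa = 396.5 atm
siltstone: 2420 kg/m³ × 9.8 m/s² × 1790 m = 4.245×10^7 Pa = 419.0 atm
quartzite: 2670 kg/m³ × 9.8 m/s² × 5730 m = 1.499×10^8 Pa = 1480 atm
basalt: 2980 kg/m³ × 9.8 m/s² × 7350 m = 2.146×10^8 Pa = 2118 atm
gneiss: 2720 kg/m³ × 9.8 m/s² × 13010 m = 3.468×10^8 Pa = 3423 atm
Total = 396.5 + 419.0 + 1480 + 2118 + 3423 = 7836.2 atm

7840 atm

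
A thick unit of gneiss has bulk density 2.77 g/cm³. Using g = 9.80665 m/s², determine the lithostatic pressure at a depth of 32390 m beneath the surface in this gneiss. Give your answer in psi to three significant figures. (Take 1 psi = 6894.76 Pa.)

gneiss: 2770 kg/m³ × 9.80665 m/s² × 32390 m = 8.799×10^8 Pa = 1.276×10^5 psi

128000 psi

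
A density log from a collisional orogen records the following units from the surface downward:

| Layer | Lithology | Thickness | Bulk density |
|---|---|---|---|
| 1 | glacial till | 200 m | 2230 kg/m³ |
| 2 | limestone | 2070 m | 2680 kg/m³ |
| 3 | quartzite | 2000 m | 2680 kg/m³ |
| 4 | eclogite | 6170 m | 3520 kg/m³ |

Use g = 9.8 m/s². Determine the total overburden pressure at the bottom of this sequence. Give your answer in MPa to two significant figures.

320 MPa

glacial till: 2230 kg/m³ × 9.8 m/s² × 200 m = 4.371×10^6 Pa = 4.371 MPa
limestone: 2680 kg/m³ × 9.8 m/s² × 2070 m = 5.437×10^7 Pa = 54.37 MPa
quartzite: 2680 kg/m³ × 9.8 m/s² × 2000 m = 5.253×10^7 Pa = 52.53 MPa
eclogite: 3520 kg/m³ × 9.8 m/s² × 6170 m = 2.128×10^8 Pa = 212.8 MPa
Total = 4.371 + 54.37 + 52.53 + 212.8 = 324.11 MPa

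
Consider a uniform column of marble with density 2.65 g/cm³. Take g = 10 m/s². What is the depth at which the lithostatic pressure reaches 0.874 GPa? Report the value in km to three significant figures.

33.0 km

h = P/(ρg) = 0.874 GPa / (2650 kg/m³ × 10 m/s²) = 8.740×10^8 Pa / 26500 Pa/m = 32981 m
= 32.981 km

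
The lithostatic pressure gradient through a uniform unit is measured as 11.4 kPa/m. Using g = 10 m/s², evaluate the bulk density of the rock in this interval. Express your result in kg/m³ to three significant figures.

ρ = (dP/dz)/g = 11.4 kPa/m / 10 m/s² = 11400 Pa/m / 10 m/s² = 1140.0 kg/m³

1140 kg/m³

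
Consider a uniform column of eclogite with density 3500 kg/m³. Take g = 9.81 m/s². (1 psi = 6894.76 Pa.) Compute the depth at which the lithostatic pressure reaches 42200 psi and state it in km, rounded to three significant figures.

h = P/(ρg) = 42200 psi / (3500 kg/m³ × 9.81 m/s²) = 2.910×10^8 Pa / 34335 Pa/m = 8474.1 m
= 8.4741 km

8.47 km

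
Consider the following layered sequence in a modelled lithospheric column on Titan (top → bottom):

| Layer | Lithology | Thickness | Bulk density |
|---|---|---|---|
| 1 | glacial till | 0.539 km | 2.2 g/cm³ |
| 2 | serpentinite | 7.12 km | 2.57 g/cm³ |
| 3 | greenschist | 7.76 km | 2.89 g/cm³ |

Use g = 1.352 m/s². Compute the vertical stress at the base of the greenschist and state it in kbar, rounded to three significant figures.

glacial till: 2200 kg/m³ × 1.352 m/s² × 539 m = 1.603×10^6 Pa = 0.01603 kbar
serpentinite: 2570 kg/m³ × 1.352 m/s² × 7120 m = 2.474×10^7 Pa = 0.2474 kbar
greenschist: 2890 kg/m³ × 1.352 m/s² × 7760 m = 3.032×10^7 Pa = 0.3032 kbar
Total = 0.01603 + 0.2474 + 0.3032 = 0.56663 kbar

0.567 kbar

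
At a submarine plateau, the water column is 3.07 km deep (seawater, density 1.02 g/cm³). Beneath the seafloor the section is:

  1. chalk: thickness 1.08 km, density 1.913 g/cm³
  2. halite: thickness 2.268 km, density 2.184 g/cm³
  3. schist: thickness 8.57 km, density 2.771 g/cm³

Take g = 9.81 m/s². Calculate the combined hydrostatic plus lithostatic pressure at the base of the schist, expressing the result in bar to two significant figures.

seawater: 1020 kg/m³ × 9.81 m/s² × 3070 m = 3.072×10^7 Pa = 307.2 bar
chalk: 1913 kg/m³ × 9.81 m/s² × 1080 m = 2.027×10^7 Pa = 202.7 bar
halite: 2184 kg/m³ × 9.81 m/s² × 2268 m = 4.859×10^7 Pa = 485.9 bar
schist: 2771 kg/m³ × 9.81 m/s² × 8570 m = 2.330×10^8 Pa = 2330 bar
Total = 307.2 + 202.7 + 485.9 + 2330 = 3325.4 bar

3300 bar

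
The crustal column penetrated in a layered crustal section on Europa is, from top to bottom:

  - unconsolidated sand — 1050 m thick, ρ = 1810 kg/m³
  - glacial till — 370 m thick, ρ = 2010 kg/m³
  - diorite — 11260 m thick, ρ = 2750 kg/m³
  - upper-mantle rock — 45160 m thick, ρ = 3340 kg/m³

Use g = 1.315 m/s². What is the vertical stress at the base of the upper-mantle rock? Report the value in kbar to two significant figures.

unconsolidated sand: 1810 kg/m³ × 1.315 m/s² × 1050 m = 2.499×10^6 Pa = 0.02499 kbar
glacial till: 2010 kg/m³ × 1.315 m/s² × 370 m = 9.780×10^5 Pa = 9.780×10^-3 kbar
diorite: 2750 kg/m³ × 1.315 m/s² × 11260 m = 4.072×10^7 Pa = 0.4072 kbar
upper-mantle rock: 3340 kg/m³ × 1.315 m/s² × 45160 m = 1.983×10^8 Pa = 1.983 kbar
Total = 0.02499 + 9.780×10^-3 + 0.4072 + 1.983 = 2.4254 kbar

2.4 kbar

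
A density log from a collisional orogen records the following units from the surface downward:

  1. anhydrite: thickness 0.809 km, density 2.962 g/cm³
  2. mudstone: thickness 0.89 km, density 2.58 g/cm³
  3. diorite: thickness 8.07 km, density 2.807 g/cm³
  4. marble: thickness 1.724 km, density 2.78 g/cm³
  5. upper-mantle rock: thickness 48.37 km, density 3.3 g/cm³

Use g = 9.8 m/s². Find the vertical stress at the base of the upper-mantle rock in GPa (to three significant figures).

1.88 GPa

anhydrite: 2962 kg/m³ × 9.8 m/s² × 809 m = 2.348×10^7 Pa = 0.02348 GPa
mudstone: 2580 kg/m³ × 9.8 m/s² × 890 m = 2.250×10^7 Pa = 0.02250 GPa
diorite: 2807 kg/m³ × 9.8 m/s² × 8070 m = 2.220×10^8 Pa = 0.2220 GPa
marble: 2780 kg/m³ × 9.8 m/s² × 1724 m = 4.697×10^7 Pa = 0.04697 GPa
upper-mantle rock: 3300 kg/m³ × 9.8 m/s² × 48370 m = 1.564×10^9 Pa = 1.564 GPa
Total = 0.02348 + 0.02250 + 0.2220 + 0.04697 + 1.564 = 1.8792 GPa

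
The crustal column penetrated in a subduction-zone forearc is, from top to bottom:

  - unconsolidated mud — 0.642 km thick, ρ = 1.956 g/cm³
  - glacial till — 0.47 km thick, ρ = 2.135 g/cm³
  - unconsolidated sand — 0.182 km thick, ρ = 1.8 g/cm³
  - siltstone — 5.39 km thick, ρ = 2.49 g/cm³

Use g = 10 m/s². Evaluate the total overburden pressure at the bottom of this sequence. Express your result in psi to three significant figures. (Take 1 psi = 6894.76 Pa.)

unconsolidated mud: 1956 kg/m³ × 10 m/s² × 642 m = 1.256×10^7 Pa = 1821 psi
glacial till: 2135 kg/m³ × 10 m/s² × 470 m = 1.003×10^7 Pa = 1455 psi
unconsolidated sand: 1800 kg/m³ × 10 m/s² × 182 m = 3.276×10^6 Pa = 475.1 psi
siltstone: 2490 kg/m³ × 10 m/s² × 5390 m = 1.342×10^8 Pa = 19466 psi
Total = 1821 + 1455 + 475.1 + 19466 = 23217 psi

23200 psi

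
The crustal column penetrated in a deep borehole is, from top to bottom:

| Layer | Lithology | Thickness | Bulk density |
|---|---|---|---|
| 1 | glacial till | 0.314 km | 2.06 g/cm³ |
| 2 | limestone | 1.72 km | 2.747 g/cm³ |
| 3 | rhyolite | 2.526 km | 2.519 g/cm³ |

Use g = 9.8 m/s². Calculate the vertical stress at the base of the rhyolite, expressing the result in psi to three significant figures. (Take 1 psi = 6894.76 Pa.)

glacial till: 2060 kg/m³ × 9.8 m/s² × 314 m = 6.339×10^6 Pa = 919.4 psi
limestone: 2747 kg/m³ × 9.8 m/s² × 1720 m = 4.630×10^7 Pa = 6716 psi
rhyolite: 2519 kg/m³ × 9.8 m/s² × 2526 m = 6.236×10^7 Pa = 9044 psi
Total = 919.4 + 6716 + 9044 = 16679 psi

16700 psi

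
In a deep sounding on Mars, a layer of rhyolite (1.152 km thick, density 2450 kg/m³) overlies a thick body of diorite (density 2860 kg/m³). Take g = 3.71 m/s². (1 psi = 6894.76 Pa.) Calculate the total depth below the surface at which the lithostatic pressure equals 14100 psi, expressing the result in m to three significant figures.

9330 m

Pressure at base of upper layers: 2450×3.71×1152 = 1.047×10^7 Pa = 1519 psi
Remaining pressure to be supplied by diorite: 9.722×10^7 − 1.047×10^7 = 8.674×10^7 Pa
Additional depth in diorite = 8.674×10^7 Pa / (2860 kg/m³ × 3.71 m/s²) = 8175.3 m
Total depth = 1152 m + 8175.3 m = 9327.3 m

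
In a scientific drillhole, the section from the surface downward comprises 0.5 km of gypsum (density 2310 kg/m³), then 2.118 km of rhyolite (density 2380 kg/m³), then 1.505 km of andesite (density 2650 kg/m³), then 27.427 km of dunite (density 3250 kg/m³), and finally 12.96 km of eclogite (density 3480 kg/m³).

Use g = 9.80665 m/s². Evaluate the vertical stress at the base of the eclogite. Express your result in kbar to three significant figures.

gypsum: 2310 kg/m³ × 9.80665 m/s² × 500 m = 1.133×10^7 Pa = 0.1133 kbar
rhyolite: 2380 kg/m³ × 9.80665 m/s² × 2118 m = 4.943×10^7 Pa = 0.4943 kbar
andesite: 2650 kg/m³ × 9.80665 m/s² × 1505 m = 3.911×10^7 Pa = 0.3911 kbar
dunite: 3250 kg/m³ × 9.80665 m/s² × 27427 m = 8.741×10^8 Pa = 8.741 kbar
eclogite: 3480 kg/m³ × 9.80665 m/s² × 12960 m = 4.423×10^8 Pa = 4.423 kbar
Total = 0.1133 + 0.4943 + 0.3911 + 8.741 + 4.423 = 14.163 kbar

14.2 kbar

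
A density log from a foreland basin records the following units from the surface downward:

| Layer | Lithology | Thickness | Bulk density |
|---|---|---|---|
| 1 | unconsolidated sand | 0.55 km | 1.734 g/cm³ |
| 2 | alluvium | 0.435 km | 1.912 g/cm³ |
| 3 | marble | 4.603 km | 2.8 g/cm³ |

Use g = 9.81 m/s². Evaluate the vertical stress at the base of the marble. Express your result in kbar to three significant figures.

unconsolidated sand: 1734 kg/m³ × 9.81 m/s² × 550 m = 9.356×10^6 Pa = 0.09356 kbar
alluvium: 1912 kg/m³ × 9.81 m/s² × 435 m = 8.159×10^6 Pa = 0.08159 kbar
marble: 2800 kg/m³ × 9.81 m/s² × 4603 m = 1.264×10^8 Pa = 1.264 kbar
Total = 0.09356 + 0.08159 + 1.264 = 1.4395 kbar

1.44 kbar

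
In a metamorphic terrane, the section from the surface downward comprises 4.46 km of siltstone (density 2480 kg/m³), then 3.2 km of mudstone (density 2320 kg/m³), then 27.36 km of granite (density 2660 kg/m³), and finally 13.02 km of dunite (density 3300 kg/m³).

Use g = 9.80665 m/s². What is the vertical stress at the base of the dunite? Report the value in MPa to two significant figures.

1300 MPa

siltstone: 2480 kg/m³ × 9.80665 m/s² × 4460 m = 1.085×10^8 Pa = 108.5 MPa
mudstone: 2320 kg/m³ × 9.80665 m/s² × 3200 m = 7.280×10^7 Pa = 72.80 MPa
granite: 2660 kg/m³ × 9.80665 m/s² × 27360 m = 7.137×10^8 Pa = 713.7 MPa
dunite: 3300 kg/m³ × 9.80665 m/s² × 13020 m = 4.214×10^8 Pa = 421.4 MPa
Total = 108.5 + 72.80 + 713.7 + 421.4 = 1316.3 MPa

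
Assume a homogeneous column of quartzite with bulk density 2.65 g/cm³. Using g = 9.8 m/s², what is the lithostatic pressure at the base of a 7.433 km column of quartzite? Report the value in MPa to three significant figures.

193 MPa

quartzite: 2650 kg/m³ × 9.8 m/s² × 7433 m = 1.930×10^8 Pa = 193.0 MPa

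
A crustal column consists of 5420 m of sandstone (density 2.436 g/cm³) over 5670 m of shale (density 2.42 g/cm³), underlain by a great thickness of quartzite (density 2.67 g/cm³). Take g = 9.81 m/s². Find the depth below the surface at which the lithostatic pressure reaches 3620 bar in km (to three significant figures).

14.8 km

Pressure at base of upper layers: 2436×9.81×5420 + 2420×9.81×5670 = 2.641×10^8 Pa = 2641 bar
Remaining pressure to be supplied by quartzite: 3.620×10^8 − 2.641×10^8 = 9.787×10^7 Pa
Additional depth in quartzite = 9.787×10^7 Pa / (2670 kg/m³ × 9.81 m/s²) = 3736.6 m
Total depth = 11090 m + 3736.6 m = 14827 m
= 14.827 km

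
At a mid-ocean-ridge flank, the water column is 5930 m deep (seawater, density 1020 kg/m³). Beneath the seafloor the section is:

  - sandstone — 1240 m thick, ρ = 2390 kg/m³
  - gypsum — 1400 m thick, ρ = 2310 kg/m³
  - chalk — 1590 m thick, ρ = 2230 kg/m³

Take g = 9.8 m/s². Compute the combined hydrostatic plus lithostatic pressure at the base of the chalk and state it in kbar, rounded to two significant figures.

seawater: 1020 kg/m³ × 9.8 m/s² × 5930 m = 5.928×10^7 Pa = 0.5928 kbar
sandstone: 2390 kg/m³ × 9.8 m/s² × 1240 m = 2.904×10^7 Pa = 0.2904 kbar
gypsum: 2310 kg/m³ × 9.8 m/s² × 1400 m = 3.169×10^7 Pa = 0.3169 kbar
chalk: 2230 kg/m³ × 9.8 m/s² × 1590 m = 3.475×10^7 Pa = 0.3475 kbar
Total = 0.5928 + 0.2904 + 0.3169 + 0.3475 = 1.5476 kbar

1.5 kbar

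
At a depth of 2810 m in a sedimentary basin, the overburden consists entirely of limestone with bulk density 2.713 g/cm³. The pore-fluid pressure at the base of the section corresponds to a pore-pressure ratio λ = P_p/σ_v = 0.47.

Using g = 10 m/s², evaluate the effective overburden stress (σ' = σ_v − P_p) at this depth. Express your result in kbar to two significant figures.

Overburden (lithostatic) stress σ_v:
limestone: 2713 kg/m³ × 10 m/s² × 2810 m = 7.624×10^7 Pa = 76.24 MPa
Pore pressure P_p = λ·σ_v = 0.47 × 76.24 MPa = 35.83 MPa
Effective stress σ' = σ_v − P_p = 76.24 − 35.83 = 40.405 MPa = 0.40405 kbar

0.40 kbar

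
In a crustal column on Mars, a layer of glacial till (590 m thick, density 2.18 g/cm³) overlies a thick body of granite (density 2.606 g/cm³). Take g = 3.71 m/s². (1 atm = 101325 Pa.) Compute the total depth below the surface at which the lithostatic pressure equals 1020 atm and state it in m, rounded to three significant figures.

10800 m

Pressure at base of upper layers: 2180×3.71×590 = 4.772×10^6 Pa = 47.09 atm
Remaining pressure to be supplied by granite: 1.034×10^8 − 4.772×10^6 = 9.858×10^7 Pa
Additional depth in granite = 9.858×10^7 Pa / (2606 kg/m³ × 3.71 m/s²) = 10196 m
Total depth = 590 m + 10196 m = 10786 m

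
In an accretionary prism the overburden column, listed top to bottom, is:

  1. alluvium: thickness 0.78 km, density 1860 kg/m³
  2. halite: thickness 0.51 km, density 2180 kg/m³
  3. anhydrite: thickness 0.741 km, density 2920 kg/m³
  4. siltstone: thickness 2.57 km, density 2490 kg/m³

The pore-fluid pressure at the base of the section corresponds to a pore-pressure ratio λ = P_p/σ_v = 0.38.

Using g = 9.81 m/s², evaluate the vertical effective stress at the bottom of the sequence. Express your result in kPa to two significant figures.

Overburden (lithostatic) stress σ_v:
alluvium: 1860 kg/m³ × 9.81 m/s² × 780 m = 1.423×10^7 Pa = 14.23 MPa
halite: 2180 kg/m³ × 9.81 m/s² × 510 m = 1.091×10^7 Pa = 10.91 MPa
anhydrite: 2920 kg/m³ × 9.81 m/s² × 741 m = 2.123×10^7 Pa = 21.23 MPa
siltstone: 2490 kg/m³ × 9.81 m/s² × 2570 m = 6.278×10^7 Pa = 62.78 MPa
Total = 14.23 + 10.91 + 21.23 + 62.78 = 109.14 MPa
Pore pressure P_p = λ·σ_v = 0.38 × 109.1 MPa = 41.47 MPa
Effective stress σ' = σ_v − P_p = 109.1 − 41.47 = 67.668 MPa = 67668 kPa

68000 kPa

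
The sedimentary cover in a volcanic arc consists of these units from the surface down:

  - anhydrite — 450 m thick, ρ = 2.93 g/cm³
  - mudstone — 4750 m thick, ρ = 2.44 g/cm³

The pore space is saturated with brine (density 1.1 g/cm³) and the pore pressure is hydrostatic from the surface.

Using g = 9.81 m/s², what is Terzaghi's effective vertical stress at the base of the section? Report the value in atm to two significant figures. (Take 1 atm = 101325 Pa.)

Overburden (lithostatic) stress σ_v:
anhydrite: 2930 kg/m³ × 9.81 m/s² × 450 m = 1.293×10^7 Pa = 12.93 MPa
mudstone: 2440 kg/m³ × 9.81 m/s² × 4750 m = 1.137×10^8 Pa = 113.7 MPa
Total = 12.93 + 113.7 = 126.63 MPa
Pore pressure P_p = 1100 kg/m³ × 9.81 m/s² × 5200 m = 5.611×10^7 Pa = 56.11 MPa
Effective stress σ' = σ_v − P_p = 126.6 − 56.11 = 70.519 MPa = 695.97 atm

700 atm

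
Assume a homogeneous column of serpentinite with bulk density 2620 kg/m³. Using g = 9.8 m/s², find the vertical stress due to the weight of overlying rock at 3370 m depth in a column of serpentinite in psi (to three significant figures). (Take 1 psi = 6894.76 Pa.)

serpentinite: 2620 kg/m³ × 9.8 m/s² × 3370 m = 8.653×10^7 Pa = 12550 psi

12500 psi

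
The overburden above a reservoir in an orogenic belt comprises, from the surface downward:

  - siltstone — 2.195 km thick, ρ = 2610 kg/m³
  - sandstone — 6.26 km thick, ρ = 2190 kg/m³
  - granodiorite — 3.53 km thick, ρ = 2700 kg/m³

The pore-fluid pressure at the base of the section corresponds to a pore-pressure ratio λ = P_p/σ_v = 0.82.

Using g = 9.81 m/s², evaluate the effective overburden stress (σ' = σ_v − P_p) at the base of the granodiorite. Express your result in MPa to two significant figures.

Overburden (lithostatic) stress σ_v:
siltstone: 2610 kg/m³ × 9.81 m/s² × 2195 m = 5.620×10^7 Pa = 56.20 MPa
sandstone: 2190 kg/m³ × 9.81 m/s² × 6260 m = 1.345×10^8 Pa = 134.5 MPa
granodiorite: 2700 kg/m³ × 9.81 m/s² × 3530 m = 9.350×10^7 Pa = 93.50 MPa
Total = 56.20 + 134.5 + 93.50 = 284.19 MPa
Pore pressure P_p = λ·σ_v = 0.82 × 284.2 MPa = 233.0 MPa
Effective stress σ' = σ_v − P_p = 284.2 − 233.0 = 51.154 MPa

51 MPa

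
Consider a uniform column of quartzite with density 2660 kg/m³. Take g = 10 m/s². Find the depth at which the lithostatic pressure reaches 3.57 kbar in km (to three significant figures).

h = P/(ρg) = 3.57 kbar / (2660 kg/m³ × 10 m/s²) = 3.570×10^8 Pa / 26600 Pa/m = 13421 m
= 13.421 km

13.4 km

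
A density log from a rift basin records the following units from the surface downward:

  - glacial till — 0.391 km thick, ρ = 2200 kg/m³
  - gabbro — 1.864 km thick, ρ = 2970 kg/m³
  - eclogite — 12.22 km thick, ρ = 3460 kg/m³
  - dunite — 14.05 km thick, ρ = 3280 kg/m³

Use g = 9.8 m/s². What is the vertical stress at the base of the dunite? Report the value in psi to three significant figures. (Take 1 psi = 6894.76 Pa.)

135000 psi

glacial till: 2200 kg/m³ × 9.8 m/s² × 391 m = 8.430×10^6 Pa = 1223 psi
gabbro: 2970 kg/m³ × 9.8 m/s² × 1864 m = 5.425×10^7 Pa = 7869 psi
eclogite: 3460 kg/m³ × 9.8 m/s² × 12220 m = 4.144×10^8 Pa = 60097 psi
dunite: 3280 kg/m³ × 9.8 m/s² × 14050 m = 4.516×10^8 Pa = 65502 psi
Total = 1223 + 7869 + 60097 + 65502 = 1.3469×10^5 psi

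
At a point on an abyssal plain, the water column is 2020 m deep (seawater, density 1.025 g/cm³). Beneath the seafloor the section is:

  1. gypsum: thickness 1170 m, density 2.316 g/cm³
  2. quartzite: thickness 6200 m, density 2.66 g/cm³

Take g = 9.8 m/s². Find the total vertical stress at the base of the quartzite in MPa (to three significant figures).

208 MPa

seawater: 1025 kg/m³ × 9.8 m/s² × 2020 m = 2.029×10^7 Pa = 20.29 MPa
gypsum: 2316 kg/m³ × 9.8 m/s² × 1170 m = 2.656×10^7 Pa = 26.56 MPa
quartzite: 2660 kg/m³ × 9.8 m/s² × 6200 m = 1.616×10^8 Pa = 161.6 MPa
Total = 20.29 + 26.56 + 161.6 = 208.47 MPa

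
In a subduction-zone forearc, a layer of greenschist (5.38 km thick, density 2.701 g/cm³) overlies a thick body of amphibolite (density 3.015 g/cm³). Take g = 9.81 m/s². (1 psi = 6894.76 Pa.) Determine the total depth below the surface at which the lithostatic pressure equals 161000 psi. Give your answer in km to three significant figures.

Pressure at base of upper layers: 2701×9.81×5380 = 1.426×10^8 Pa = 20676 psi
Remaining pressure to be supplied by amphibolite: 1.110×10^9 − 1.426×10^8 = 9.675×10^8 Pa
Additional depth in amphibolite = 9.675×10^8 Pa / (3015 kg/m³ × 9.81 m/s²) = 32711 m
Total depth = 5380 m + 32711 m = 38091 m
= 38.091 km

38.1 km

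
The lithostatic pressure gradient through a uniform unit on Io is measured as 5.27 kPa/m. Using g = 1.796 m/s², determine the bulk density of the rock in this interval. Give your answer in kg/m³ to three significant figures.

2930 kg/m³

ρ = (dP/dz)/g = 5.27 kPa/m / 1.796 m/s² = 5270.0 Pa/m / 1.796 m/s² = 2934.3 kg/m³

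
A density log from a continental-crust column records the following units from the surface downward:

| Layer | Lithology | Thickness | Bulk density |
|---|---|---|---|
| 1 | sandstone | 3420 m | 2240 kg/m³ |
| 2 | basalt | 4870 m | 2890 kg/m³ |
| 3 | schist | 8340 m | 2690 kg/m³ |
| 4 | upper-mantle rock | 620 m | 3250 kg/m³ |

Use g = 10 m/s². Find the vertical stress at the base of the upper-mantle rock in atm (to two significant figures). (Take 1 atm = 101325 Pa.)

4600 atm

sandstone: 2240 kg/m³ × 10 m/s² × 3420 m = 7.661×10^7 Pa = 756.1 atm
basalt: 2890 kg/m³ × 10 m/s² × 4870 m = 1.407×10^8 Pa = 1389 atm
schist: 2690 kg/m³ × 10 m/s² × 8340 m = 2.243×10^8 Pa = 2214 atm
upper-mantle rock: 3250 kg/m³ × 10 m/s² × 620 m = 2.015×10^7 Pa = 198.9 atm
Total = 756.1 + 1389 + 2214 + 198.9 = 4558.1 atm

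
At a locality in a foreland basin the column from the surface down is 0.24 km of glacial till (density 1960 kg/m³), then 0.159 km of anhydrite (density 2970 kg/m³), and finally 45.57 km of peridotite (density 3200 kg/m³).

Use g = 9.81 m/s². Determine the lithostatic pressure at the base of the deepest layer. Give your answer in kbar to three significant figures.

glacial till: 1960 kg/m³ × 9.81 m/s² × 240 m = 4.615×10^6 Pa = 0.04615 kbar
anhydrite: 2970 kg/m³ × 9.81 m/s² × 159 m = 4.633×10^6 Pa = 0.04633 kbar
peridotite: 3200 kg/m³ × 9.81 m/s² × 45570 m = 1.431×10^9 Pa = 14.31 kbar
Total = 0.04615 + 0.04633 + 14.31 = 14.398 kbar

14.4 kbar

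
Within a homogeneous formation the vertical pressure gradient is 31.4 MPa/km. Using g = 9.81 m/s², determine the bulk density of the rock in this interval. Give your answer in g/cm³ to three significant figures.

ρ = (dP/dz)/g = 31.4 MPa/km / 9.81 m/s² = 31400 Pa/m / 9.81 m/s² = 3200.8 kg/m³
= 3.201 g/cm³

3.20 g/cm³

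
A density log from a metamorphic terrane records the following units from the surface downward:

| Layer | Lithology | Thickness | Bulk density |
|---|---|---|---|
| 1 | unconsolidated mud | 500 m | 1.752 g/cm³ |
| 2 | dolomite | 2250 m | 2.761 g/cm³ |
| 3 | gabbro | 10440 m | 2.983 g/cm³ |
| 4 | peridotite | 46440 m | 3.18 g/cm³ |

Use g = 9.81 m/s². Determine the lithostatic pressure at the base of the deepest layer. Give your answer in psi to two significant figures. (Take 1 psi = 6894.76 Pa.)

unconsolidated mud: 1752 kg/m³ × 9.81 m/s² × 500 m = 8.594×10^6 Pa = 1246 psi
dolomite: 2761 kg/m³ × 9.81 m/s² × 2250 m = 6.094×10^7 Pa = 8839 psi
gabbro: 2983 kg/m³ × 9.81 m/s² × 10440 m = 3.055×10^8 Pa = 44310 psi
peridotite: 3180 kg/m³ × 9.81 m/s² × 46440 m = 1.449×10^9 Pa = 2.101×10^5 psi
Total = 1246 + 8839 + 44310 + 2.101×10^5 = 2.6452×10^5 psi

260000 psi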